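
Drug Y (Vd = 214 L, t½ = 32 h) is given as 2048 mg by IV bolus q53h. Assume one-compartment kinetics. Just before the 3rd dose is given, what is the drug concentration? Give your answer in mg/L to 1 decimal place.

4.0 mg/L

f = (1/2)^(τ/t½) = (1/2)^(53/32) ≈ 0.3173.
C₀ = D/Vd = 2048/214 ≈ 9.570 mg/L.
Before the 3rd dose, 2 doses have been given. Superposition: Cmin = C₀·(f + f²).
≈ 9.570 × (0.3173 + 0.1007) ≈ 9.570 × 0.4180 ≈ 4.000 mg/L.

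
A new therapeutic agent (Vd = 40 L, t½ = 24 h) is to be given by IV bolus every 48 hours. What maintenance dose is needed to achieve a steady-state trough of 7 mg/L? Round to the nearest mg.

τ/t½ = 48/24 ≈ 2, so f = (1/2)^(48/24) ≈ 0.250000.
Cmin,ss = (D/Vd)·f/(1−f), so D = Cmin,ss·Vd·(1−f)/f.
D = 7 × 40 × (1−f)/f ≈ 7 × 40 × 3.00000 ≈ 840.00 mg.

840 mg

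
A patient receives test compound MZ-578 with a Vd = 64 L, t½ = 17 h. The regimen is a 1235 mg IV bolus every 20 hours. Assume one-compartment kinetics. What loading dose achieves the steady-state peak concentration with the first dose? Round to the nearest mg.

f = (1/2)^(20/17) ≈ 0.442433; accumulation ratio R = 1/(1−f) ≈ 1.79351.
Loading dose to hit Cmax,ss on first dose: D_load = D_maint·R ≈ 1235 × 1.79351 ≈ 2214.98 mg.

2215 mg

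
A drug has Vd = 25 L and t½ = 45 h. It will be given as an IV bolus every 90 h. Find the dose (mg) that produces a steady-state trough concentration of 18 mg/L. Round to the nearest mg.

1350 mg

τ/t½ = 90/45 ≈ 2, so f = (1/2)^(90/45) ≈ 0.250000.
Cmin,ss = (D/Vd)·f/(1−f), so D = Cmin,ss·Vd·(1−f)/f.
D = 18 × 25 × (1−f)/f ≈ 18 × 25 × 3.00000 ≈ 1350.00 mg.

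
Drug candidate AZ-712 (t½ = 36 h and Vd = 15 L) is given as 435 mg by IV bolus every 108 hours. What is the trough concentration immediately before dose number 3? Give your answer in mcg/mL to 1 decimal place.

4.1 mcg/mL

f = (1/2)^(τ/t½) = (1/2)^(108/36) ≈ 0.1250.
C₀ = D/Vd = 435/15 ≈ 29.000 mcg/mL.
Before the 3rd dose, 2 doses have been given. Superposition: Cmin = C₀·(f + f²).
≈ 29.000 × (0.1250 + 0.0156) ≈ 29.000 × 0.1406 ≈ 4.077 mcg/mL.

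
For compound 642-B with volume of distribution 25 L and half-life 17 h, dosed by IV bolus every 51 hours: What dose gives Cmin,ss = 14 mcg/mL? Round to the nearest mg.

τ/t½ = 51/17 ≈ 3, so f = (1/2)^(51/17) ≈ 0.125000.
Cmin,ss = (D/Vd)·f/(1−f), so D = Cmin,ss·Vd·(1−f)/f.
D = 14 × 25 × (1−f)/f ≈ 14 × 25 × 7.00000 ≈ 2450.00 mg.

2450 mg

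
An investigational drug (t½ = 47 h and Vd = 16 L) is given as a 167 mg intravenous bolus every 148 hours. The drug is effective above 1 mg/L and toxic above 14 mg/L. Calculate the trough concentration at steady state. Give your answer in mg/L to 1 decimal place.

1.3 mg/L

Over one 148-h interval, 148/47 ≈ 3.1489 half-lives elapse, leaving f ≈ 0.1127 of each dose.
At steady state, accumulation factor R = 1/(1 − e^(−kτ)) ≈ 1.1270.
Each bolus raises the concentration by D/Vd = 167/16 ≈ 10.438 mg/L.
Cmax,ss = C₀/(1 − f) ≈ 10.438/0.8873 ≈ 11.764 mg/L.
One interval later, Cmin,ss = Cmax,ss·e^(−kτ) ≈ 11.764 × 0.1127 ≈ 1.326 mg/L.
Trough 1.3 mg/L vs MEC 1 mg/L: adequate.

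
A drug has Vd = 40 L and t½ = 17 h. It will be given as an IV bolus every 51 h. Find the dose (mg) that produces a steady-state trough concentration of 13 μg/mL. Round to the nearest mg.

τ/t½ = 51/17 ≈ 3, so f = (1/2)^(51/17) ≈ 0.125000.
Cmin,ss = (D/Vd)·f/(1−f), so D = Cmin,ss·Vd·(1−f)/f.
D = 13 × 40 × (1−f)/f ≈ 13 × 40 × 7.00000 ≈ 3640.00 mg.

3640 mg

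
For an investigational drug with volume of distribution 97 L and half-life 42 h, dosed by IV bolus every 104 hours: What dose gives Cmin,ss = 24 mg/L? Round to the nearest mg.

10626 mg

τ/t½ = 104/42 ≈ 2.4762, so f = (1/2)^(104/42) ≈ 0.179718.
Cmin,ss = (D/Vd)·f/(1−f), so D = Cmin,ss·Vd·(1−f)/f.
D = 24 × 97 × (1−f)/f ≈ 24 × 97 × 4.56427 ≈ 10625.62 mg.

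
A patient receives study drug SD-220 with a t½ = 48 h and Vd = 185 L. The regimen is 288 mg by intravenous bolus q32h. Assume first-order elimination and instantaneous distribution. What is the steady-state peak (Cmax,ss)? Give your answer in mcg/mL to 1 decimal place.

k = ln2/t½ = ln2/48 ≈ 0.014441 h⁻¹; fraction remaining f = e^(−kτ) = e^(−0.014441×32) ≈ 0.6300.
Accumulation ratio R = 1/(1 − f) ≈ 1/0.3700 ≈ 2.7027.
Single-dose peak C₀ = D/Vd = 288/185 ≈ 1.557 mcg/mL.
Steady-state peak Cmax,ss = C₀·R ≈ 1.557 × 2.7027 ≈ 4.208 mcg/mL.

4.2 mcg/mL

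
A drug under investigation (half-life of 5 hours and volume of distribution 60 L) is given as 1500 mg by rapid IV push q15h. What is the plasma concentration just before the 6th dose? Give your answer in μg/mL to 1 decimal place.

3.6 μg/mL

f = (1/2)^(τ/t½) = (1/2)^(15/5) ≈ 0.1250.
C₀ = D/Vd = 1500/60 ≈ 25.000 μg/mL.
Before the 6th dose, 5 doses have been given. Superposition: Cmin = C₀·(f + f² + … + f^5).
≈ 25.000 × (0.1250 + 0.0156 + 0.0020 + 0.0002 + 0.0000) ≈ 25.000 × 0.1428 ≈ 3.570 μg/mL.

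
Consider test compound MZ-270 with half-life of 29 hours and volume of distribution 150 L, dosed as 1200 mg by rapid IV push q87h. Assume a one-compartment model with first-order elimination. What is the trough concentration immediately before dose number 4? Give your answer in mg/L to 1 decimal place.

f = (1/2)^(τ/t½) = (1/2)^(87/29) ≈ 0.1250.
C₀ = D/Vd = 1200/150 ≈ 8.000 mg/L.
Before the 4th dose, 3 doses have been given. Superposition: Cmin = C₀·(f + f² + … + f^3).
≈ 8.000 × (0.1250 + 0.0156 + 0.0020) ≈ 8.000 × 0.1426 ≈ 1.141 mg/L.

1.1 mg/L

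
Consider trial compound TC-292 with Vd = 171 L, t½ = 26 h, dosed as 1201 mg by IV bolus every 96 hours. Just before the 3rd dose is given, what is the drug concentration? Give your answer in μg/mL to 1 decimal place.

0.6 μg/mL

f = (1/2)^(τ/t½) = (1/2)^(96/26) ≈ 0.0774.
C₀ = D/Vd = 1201/171 ≈ 7.023 μg/mL.
Before the 3rd dose, 2 doses have been given. Superposition: Cmin = C₀·(f + f²).
≈ 7.023 × (0.0774 + 0.0060) ≈ 7.023 × 0.0834 ≈ 0.586 μg/mL.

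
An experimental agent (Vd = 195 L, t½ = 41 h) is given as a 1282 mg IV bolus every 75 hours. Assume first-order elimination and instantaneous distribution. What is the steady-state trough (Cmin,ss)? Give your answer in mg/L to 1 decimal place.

2.6 mg/L

Over one 75-h interval, 75/41 ≈ 1.8293 half-lives elapse, leaving f ≈ 0.2814 of each dose.
Single-dose peak C₀ = D/Vd = 1282/195 ≈ 6.574 mg/L.
Steady-state trough Cmin,ss = C₀·f/(1−f) ≈ 6.574 × 0.2814/0.7186 ≈ 2.574 mg/L.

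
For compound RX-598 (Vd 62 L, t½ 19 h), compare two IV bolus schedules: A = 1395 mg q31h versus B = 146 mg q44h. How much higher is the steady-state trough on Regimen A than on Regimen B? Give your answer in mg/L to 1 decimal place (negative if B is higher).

10.1 mg/L

Regimen A: f = (1/2)^(31/19) ≈ 0.3227; Cmin,ss = (1395/62)·f/(1−f) ≈ 10.720 mg/L.
Regimen B: f = (1/2)^(44/19) ≈ 0.2009; Cmin,ss = (146/62)·f/(1−f) ≈ 0.592 mg/L.
Difference ≈ 10.720 − 0.592 ≈ 10.128 mg/L.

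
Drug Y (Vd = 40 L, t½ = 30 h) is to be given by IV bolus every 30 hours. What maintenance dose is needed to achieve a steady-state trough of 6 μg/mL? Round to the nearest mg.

240 mg

τ/t½ = 30/30 ≈ 1, so f = (1/2)^(30/30) ≈ 0.500000.
Cmin,ss = (D/Vd)·f/(1−f), so D = Cmin,ss·Vd·(1−f)/f.
D = 6 × 40 × (1−f)/f ≈ 6 × 40 × 1.00000 ≈ 240.00 mg.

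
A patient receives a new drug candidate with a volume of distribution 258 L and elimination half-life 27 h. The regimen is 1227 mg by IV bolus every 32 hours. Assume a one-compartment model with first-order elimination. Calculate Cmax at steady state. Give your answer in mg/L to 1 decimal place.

τ/t½ = 32/27 ≈ 1.1852, so fraction remaining f = (1/2)^(32/27) ≈ 0.4398.
Accumulation ratio R = 1/(1 − f) ≈ 1/0.5602 ≈ 1.7851.
Each bolus raises the concentration by D/Vd = 1227/258 ≈ 4.756 mg/L.
Cmax,ss = C₀/(1 − f) ≈ 4.756/0.5602 ≈ 8.490 mg/L.

8.5 mg/L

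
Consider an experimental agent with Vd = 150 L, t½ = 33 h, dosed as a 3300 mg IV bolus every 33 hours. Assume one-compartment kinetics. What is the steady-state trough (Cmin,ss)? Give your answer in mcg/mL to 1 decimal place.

22.0 mcg/mL

The dosing interval is 1 half-life, so f = 2^(−1) = 0.5.
At steady state, R = 1/(1 − 0.5) = 2/1.
Single-dose peak C₀ = D/Vd = 3300/150 = 22 mcg/mL.
Steady-state peak Cmax,ss = C₀·R = 22 × 2/1 ≈ 44.000 mcg/mL.
Steady-state trough Cmin,ss = Cmax,ss·f ≈ 44.000 × 0.5 ≈ 22.000 mcg/mL.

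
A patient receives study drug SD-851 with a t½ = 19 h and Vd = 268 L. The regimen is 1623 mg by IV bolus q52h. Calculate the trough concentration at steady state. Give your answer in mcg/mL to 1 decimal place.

Over one 52-h interval, 52/19 ≈ 2.7368 half-lives elapse, leaving f ≈ 0.1500 of each dose.
Each bolus raises the concentration by D/Vd = 1623/268 ≈ 6.056 mcg/mL.
Steady-state trough Cmin,ss = C₀·f/(1−f) ≈ 6.056 × 0.1500/0.8500 ≈ 1.069 mcg/mL.

1.1 mcg/mL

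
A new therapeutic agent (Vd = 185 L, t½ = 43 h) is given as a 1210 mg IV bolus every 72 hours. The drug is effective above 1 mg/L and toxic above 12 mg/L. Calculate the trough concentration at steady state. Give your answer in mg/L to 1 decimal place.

3.0 mg/L

τ/t½ = 72/43 ≈ 1.6744, so fraction remaining f = (1/2)^(72/43) ≈ 0.3133.
Accumulation ratio R = 1/(1 − f) ≈ 1/0.6867 ≈ 1.4562.
Single-dose peak C₀ = D/Vd = 1210/185 ≈ 6.541 mg/L.
Steady-state peak Cmax,ss = C₀·R ≈ 6.541 × 1.4562 ≈ 9.525 mg/L.
Steady-state trough Cmin,ss = Cmax,ss·f ≈ 9.525 × 0.3133 ≈ 2.984 mg/L.
Trough 3.0 mg/L vs MEC 1 mg/L: adequate.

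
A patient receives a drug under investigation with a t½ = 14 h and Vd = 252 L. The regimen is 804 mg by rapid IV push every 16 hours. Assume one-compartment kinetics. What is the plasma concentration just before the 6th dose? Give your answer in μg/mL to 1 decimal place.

f = (1/2)^(τ/t½) = (1/2)^(16/14) ≈ 0.4529.
C₀ = D/Vd = 804/252 ≈ 3.190 μg/mL.
Before the 6th dose, 5 doses have been given. Superposition: Cmin = C₀·(f + f² + … + f^5).
≈ 3.190 × (0.4529 + 0.2051 + 0.0929 + 0.0421 + 0.0191) ≈ 3.190 × 0.8121 ≈ 2.591 μg/mL.

2.6 μg/mL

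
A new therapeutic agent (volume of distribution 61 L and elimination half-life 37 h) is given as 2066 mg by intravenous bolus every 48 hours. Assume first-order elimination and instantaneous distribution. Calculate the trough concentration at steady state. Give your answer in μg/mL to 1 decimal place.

τ/t½ = 48/37 ≈ 1.2973, so fraction remaining f = (1/2)^(48/37) ≈ 0.4069.
Each bolus raises the concentration by D/Vd = 2066/61 ≈ 33.869 μg/mL.
Steady-state trough Cmin,ss = C₀·f/(1−f) ≈ 33.869 × 0.4069/0.5931 ≈ 23.236 μg/mL.

23.2 μg/mL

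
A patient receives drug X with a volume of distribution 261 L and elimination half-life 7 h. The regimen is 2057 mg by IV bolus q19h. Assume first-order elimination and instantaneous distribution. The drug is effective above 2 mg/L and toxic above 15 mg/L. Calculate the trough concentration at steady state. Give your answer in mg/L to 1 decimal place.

1.4 mg/L

Over one 19-h interval, 19/7 ≈ 2.7143 half-lives elapse, leaving f ≈ 0.1524 of each dose.
Single-dose peak C₀ = D/Vd = 2057/261 ≈ 7.881 mg/L.
Steady-state trough Cmin,ss = C₀·f/(1−f) ≈ 7.881 × 0.1524/0.8476 ≈ 1.417 mg/L.
Trough 1.4 mg/L vs MEC 2 mg/L: subtherapeutic.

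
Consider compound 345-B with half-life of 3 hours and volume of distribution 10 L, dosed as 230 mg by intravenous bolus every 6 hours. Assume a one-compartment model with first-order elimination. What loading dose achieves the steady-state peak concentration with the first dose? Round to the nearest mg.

f = (1/2)^(6/3) ≈ 0.250000; accumulation ratio R = 1/(1−f) ≈ 1.33333.
Loading dose to hit Cmax,ss on first dose: D_load = D_maint·R ≈ 230 × 1.33333 ≈ 306.67 mg.

307 mg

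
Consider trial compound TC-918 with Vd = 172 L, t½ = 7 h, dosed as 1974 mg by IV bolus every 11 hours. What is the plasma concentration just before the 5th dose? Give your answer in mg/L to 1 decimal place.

5.7 mg/L

f = (1/2)^(τ/t½) = (1/2)^(11/7) ≈ 0.3365.
C₀ = D/Vd = 1974/172 ≈ 11.477 mg/L.
Before the 5th dose, 4 doses have been given. Superposition: Cmin = C₀·(f + f² + … + f^4).
≈ 11.477 × (0.3365 + 0.1132 + 0.0381 + 0.0128) ≈ 11.477 × 0.5006 ≈ 5.745 mg/L.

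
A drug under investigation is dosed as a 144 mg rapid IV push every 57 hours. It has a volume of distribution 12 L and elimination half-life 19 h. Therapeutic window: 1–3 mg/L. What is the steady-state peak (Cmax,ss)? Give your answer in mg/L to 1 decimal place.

13.7 mg/L

The dosing interval is 3 half-lives, so f = 2^(−3) = 0.125.
Accumulation ratio R = 1/(1 − f) = 1/0.875 = 8/7.
Single-dose peak C₀ = D/Vd = 144/12 = 12 mg/L.
Steady-state peak Cmax,ss = C₀·R = 12 × 8/7 ≈ 13.714 mg/L.
Peak 13.7 mg/L vs MTC 3 mg/L: exceeds toxic threshold.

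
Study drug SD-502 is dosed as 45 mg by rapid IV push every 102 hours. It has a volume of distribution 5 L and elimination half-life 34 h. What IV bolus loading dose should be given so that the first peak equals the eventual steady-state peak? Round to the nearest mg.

f = (1/2)^(102/34) ≈ 0.125000; accumulation ratio R = 1/(1−f) ≈ 1.14286.
Loading dose to hit Cmax,ss on first dose: D_load = D_maint·R ≈ 45 × 1.14286 ≈ 51.43 mg.

51 mg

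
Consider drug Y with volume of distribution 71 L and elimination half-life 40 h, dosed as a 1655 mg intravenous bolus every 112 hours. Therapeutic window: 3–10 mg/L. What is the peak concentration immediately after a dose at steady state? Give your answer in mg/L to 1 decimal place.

k = ln2/t½ = ln2/40 ≈ 0.017329 h⁻¹; fraction remaining f = e^(−kτ) = e^(−0.017329×112) ≈ 0.1436.
Accumulation ratio R = 1/(1 − f) ≈ 1/0.8564 ≈ 1.1677.
Single-dose peak C₀ = D/Vd = 1655/71 ≈ 23.310 mg/L.
Cmax,ss = C₀/(1 − f) ≈ 23.310/0.8564 ≈ 27.219 mg/L.
Peak 27.2 mg/L vs MTC 10 mg/L: exceeds toxic threshold.

27.2 mg/L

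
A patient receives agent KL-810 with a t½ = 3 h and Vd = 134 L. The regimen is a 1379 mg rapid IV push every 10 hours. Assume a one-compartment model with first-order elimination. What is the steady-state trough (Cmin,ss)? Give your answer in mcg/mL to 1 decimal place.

Over one 10-h interval, 10/3 ≈ 3.3333 half-lives elapse, leaving f ≈ 0.0992 of each dose.
Accumulation ratio R = 1/(1 − f) ≈ 1/0.9008 ≈ 1.1101.
Single-dose peak C₀ = D/Vd = 1379/134 ≈ 10.291 mcg/mL.
Steady-state peak Cmax,ss = C₀·R ≈ 10.291 × 1.1101 ≈ 11.424 mcg/mL.
Steady-state trough Cmin,ss = Cmax,ss·f ≈ 11.424 × 0.0992 ≈ 1.133 mcg/mL.

1.1 mcg/mL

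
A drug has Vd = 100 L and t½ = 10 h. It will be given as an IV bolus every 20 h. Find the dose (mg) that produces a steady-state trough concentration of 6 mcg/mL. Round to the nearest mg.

τ/t½ = 20/10 ≈ 2, so f = (1/2)^(20/10) ≈ 0.250000.
Cmin,ss = (D/Vd)·f/(1−f), so D = Cmin,ss·Vd·(1−f)/f.
D = 6 × 100 × (1−f)/f ≈ 6 × 100 × 3.00000 ≈ 1800.00 mg.

1800 mg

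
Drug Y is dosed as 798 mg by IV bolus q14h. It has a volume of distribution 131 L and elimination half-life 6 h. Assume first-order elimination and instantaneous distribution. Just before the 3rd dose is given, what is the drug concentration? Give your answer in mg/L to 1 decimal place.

f = (1/2)^(τ/t½) = (1/2)^(14/6) ≈ 0.1984.
C₀ = D/Vd = 798/131 ≈ 6.092 mg/L.
Before the 3rd dose, 2 doses have been given. Superposition: Cmin = C₀·(f + f²).
≈ 6.092 × (0.1984 + 0.0394) ≈ 6.092 × 0.2378 ≈ 1.449 mg/L.

1.4 mg/L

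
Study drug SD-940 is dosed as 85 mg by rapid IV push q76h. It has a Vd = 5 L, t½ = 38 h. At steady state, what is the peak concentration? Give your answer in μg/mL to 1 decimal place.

The dosing interval is 2 half-lives, so f = 2^(−2) = 0.25.
At steady state, R = 1/(1 − 0.25) = 4/3.
Single-dose peak C₀ = D/Vd = 85/5 = 17 μg/mL.
Steady-state peak Cmax,ss = C₀·R = 17 × 4/3 ≈ 22.667 μg/mL.

22.7 μg/mL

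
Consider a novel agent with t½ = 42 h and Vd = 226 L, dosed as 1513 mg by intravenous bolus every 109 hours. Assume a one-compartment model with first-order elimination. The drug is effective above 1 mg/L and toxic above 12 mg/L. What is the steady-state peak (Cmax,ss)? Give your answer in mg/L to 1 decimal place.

τ/t½ = 109/42 ≈ 2.5952, so fraction remaining f = (1/2)^(109/42) ≈ 0.1655.
Accumulation ratio R = 1/(1 − f) ≈ 1/0.8345 ≈ 1.1983.
Single-dose peak C₀ = D/Vd = 1513/226 ≈ 6.695 mg/L.
Cmax,ss = C₀/(1 − f) ≈ 6.695/0.8345 ≈ 8.023 mg/L.
Peak 8.0 mg/L vs MTC 12 mg/L: below toxic threshold.

8.0 mg/L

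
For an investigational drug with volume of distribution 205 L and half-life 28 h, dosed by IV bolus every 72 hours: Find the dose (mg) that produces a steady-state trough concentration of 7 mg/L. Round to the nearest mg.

7095 mg

τ/t½ = 72/28 ≈ 2.5714, so f = (1/2)^(72/28) ≈ 0.168238.
Cmin,ss = (D/Vd)·f/(1−f), so D = Cmin,ss·Vd·(1−f)/f.
D = 7 × 205 × (1−f)/f ≈ 7 × 205 × 4.94396 ≈ 7094.58 mg.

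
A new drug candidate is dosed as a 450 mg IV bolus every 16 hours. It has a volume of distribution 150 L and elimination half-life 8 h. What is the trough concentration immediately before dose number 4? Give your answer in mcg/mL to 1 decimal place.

f = (1/2)^(τ/t½) = (1/2)^(16/8) ≈ 0.2500.
C₀ = D/Vd = 450/150 ≈ 3.000 mcg/mL.
Before the 4th dose, 3 doses have been given. Superposition: Cmin = C₀·(f + f² + … + f^3).
≈ 3.000 × (0.2500 + 0.0625 + 0.0156) ≈ 3.000 × 0.3281 ≈ 0.984 mcg/mL.

1.0 mcg/mL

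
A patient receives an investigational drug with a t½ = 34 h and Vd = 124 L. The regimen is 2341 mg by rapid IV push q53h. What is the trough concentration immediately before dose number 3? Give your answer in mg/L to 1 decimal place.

8.6 mg/L

f = (1/2)^(τ/t½) = (1/2)^(53/34) ≈ 0.3394.
C₀ = D/Vd = 2341/124 ≈ 18.879 mg/L.
Before the 3rd dose, 2 doses have been given. Superposition: Cmin = C₀·(f + f²).
≈ 18.879 × (0.3394 + 0.1152) ≈ 18.879 × 0.4546 ≈ 8.582 mg/L.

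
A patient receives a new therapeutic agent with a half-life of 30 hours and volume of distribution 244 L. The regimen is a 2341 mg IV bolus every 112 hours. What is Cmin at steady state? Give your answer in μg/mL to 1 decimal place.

0.8 μg/mL

k = ln2/t½ = ln2/30 ≈ 0.023105 h⁻¹; fraction remaining f = e^(−kτ) = e^(−0.023105×112) ≈ 0.0752.
Accumulation ratio R = 1/(1 − f) ≈ 1/0.9248 ≈ 1.0813.
Single-dose peak C₀ = D/Vd = 2341/244 ≈ 9.594 μg/mL.
Steady-state peak Cmax,ss = C₀·R ≈ 9.594 × 1.0813 ≈ 10.374 μg/mL.
Steady-state trough Cmin,ss = Cmax,ss·f ≈ 10.374 × 0.0752 ≈ 0.780 μg/mL.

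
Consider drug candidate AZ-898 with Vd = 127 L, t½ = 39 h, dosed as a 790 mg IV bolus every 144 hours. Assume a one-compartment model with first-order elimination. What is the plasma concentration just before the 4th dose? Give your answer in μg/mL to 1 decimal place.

0.5 μg/mL

f = (1/2)^(τ/t½) = (1/2)^(144/39) ≈ 0.0774.
C₀ = D/Vd = 790/127 ≈ 6.220 μg/mL.
Before the 4th dose, 3 doses have been given. Superposition: Cmin = C₀·(f + f² + … + f^3).
≈ 6.220 × (0.0774 + 0.0060 + 0.0005) ≈ 6.220 × 0.0839 ≈ 0.522 μg/mL.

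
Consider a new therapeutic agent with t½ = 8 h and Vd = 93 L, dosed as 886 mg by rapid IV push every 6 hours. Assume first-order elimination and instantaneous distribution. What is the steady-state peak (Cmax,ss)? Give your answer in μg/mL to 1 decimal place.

23.5 μg/mL

Over one 6-h interval, 6/8 ≈ 0.75 half-lives elapse, leaving f ≈ 0.5946 of each dose.
At steady state, accumulation factor R = 1/(1 − e^(−kτ)) ≈ 2.4667.
Single-dose peak C₀ = D/Vd = 886/93 ≈ 9.527 μg/mL.
Steady-state peak Cmax,ss = C₀·R ≈ 9.527 × 2.4667 ≈ 23.500 μg/mL.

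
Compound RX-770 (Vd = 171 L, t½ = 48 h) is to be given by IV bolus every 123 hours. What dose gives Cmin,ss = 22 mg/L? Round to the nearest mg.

τ/t½ = 123/48 ≈ 2.5625, so f = (1/2)^(123/48) ≈ 0.169282.
Cmin,ss = (D/Vd)·f/(1−f), so D = Cmin,ss·Vd·(1−f)/f.
D = 22 × 171 × (1−f)/f ≈ 22 × 171 × 4.90730 ≈ 18461.26 mg.

18461 mg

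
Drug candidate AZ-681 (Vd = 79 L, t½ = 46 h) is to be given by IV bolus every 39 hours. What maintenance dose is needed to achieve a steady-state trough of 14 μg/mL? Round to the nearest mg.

885 mg

τ/t½ = 39/46 ≈ 0.84783, so f = (1/2)^(39/46) ≈ 0.555621.
Cmin,ss = (D/Vd)·f/(1−f), so D = Cmin,ss·Vd·(1−f)/f.
D = 14 × 79 × (1−f)/f ≈ 14 × 79 × 0.79979 ≈ 884.57 mg.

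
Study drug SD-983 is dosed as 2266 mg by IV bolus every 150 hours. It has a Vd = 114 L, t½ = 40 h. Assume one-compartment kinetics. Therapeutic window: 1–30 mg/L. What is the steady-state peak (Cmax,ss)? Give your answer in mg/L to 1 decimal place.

k = ln2/t½ = ln2/40 ≈ 0.017329 h⁻¹; fraction remaining f = e^(−kτ) = e^(−0.017329×150) ≈ 0.0743.
At steady state, accumulation factor R = 1/(1 − e^(−kτ)) ≈ 1.0803.
Each bolus raises the concentration by D/Vd = 2266/114 ≈ 19.877 mg/L.
Steady-state peak Cmax,ss = C₀·R ≈ 19.877 × 1.0803 ≈ 21.473 mg/L.
Peak 21.5 mg/L vs MTC 30 mg/L: below toxic threshold.

21.5 mg/L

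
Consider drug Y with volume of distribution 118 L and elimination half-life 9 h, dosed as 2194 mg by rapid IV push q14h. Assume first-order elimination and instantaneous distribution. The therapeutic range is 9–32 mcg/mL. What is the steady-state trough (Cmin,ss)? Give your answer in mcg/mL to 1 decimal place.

9.6 mcg/mL

τ/t½ = 14/9 ≈ 1.5556, so fraction remaining f = (1/2)^(14/9) ≈ 0.3402.
At steady state, accumulation factor R = 1/(1 − e^(−kτ)) ≈ 1.5156.
Each bolus raises the concentration by D/Vd = 2194/118 ≈ 18.593 mcg/mL.
Cmax,ss = C₀/(1 − f) ≈ 18.593/0.6598 ≈ 28.180 mcg/mL.
Steady-state trough Cmin,ss = Cmax,ss·f ≈ 28.180 × 0.3402 ≈ 9.587 mcg/mL.
Trough 9.6 mcg/mL vs MEC 9 mcg/mL: adequate.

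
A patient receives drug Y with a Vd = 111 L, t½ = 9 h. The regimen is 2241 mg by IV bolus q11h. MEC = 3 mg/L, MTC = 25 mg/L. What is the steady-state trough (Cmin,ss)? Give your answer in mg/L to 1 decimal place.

15.1 mg/L

τ/t½ = 11/9 ≈ 1.2222, so fraction remaining f = (1/2)^(11/9) ≈ 0.4286.
Each bolus raises the concentration by D/Vd = 2241/111 ≈ 20.189 mg/L.
Steady-state trough Cmin,ss = C₀·f/(1−f) ≈ 20.189 × 0.4286/0.5714 ≈ 15.144 mg/L.
Trough 15.1 mg/L vs MEC 3 mg/L: adequate.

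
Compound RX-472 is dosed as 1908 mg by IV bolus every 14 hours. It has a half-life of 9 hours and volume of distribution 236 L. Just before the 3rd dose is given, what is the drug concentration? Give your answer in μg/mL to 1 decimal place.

f = (1/2)^(τ/t½) = (1/2)^(14/9) ≈ 0.3402.
C₀ = D/Vd = 1908/236 ≈ 8.085 μg/mL.
Before the 3rd dose, 2 doses have been given. Superposition: Cmin = C₀·(f + f²).
≈ 8.085 × (0.3402 + 0.1157) ≈ 8.085 × 0.4559 ≈ 3.686 μg/mL.

3.7 μg/mL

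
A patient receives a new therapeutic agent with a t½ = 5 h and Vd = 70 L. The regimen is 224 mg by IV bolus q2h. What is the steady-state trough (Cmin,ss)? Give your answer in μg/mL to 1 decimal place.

10.0 μg/mL

τ/t½ = 2/5 ≈ 0.4, so fraction remaining f = (1/2)^(2/5) ≈ 0.7579.
Single-dose peak C₀ = D/Vd = 224/70 ≈ 3.200 μg/mL.
Steady-state trough Cmin,ss = C₀·f/(1−f) ≈ 3.200 × 0.7579/0.2421 ≈ 10.018 μg/mL.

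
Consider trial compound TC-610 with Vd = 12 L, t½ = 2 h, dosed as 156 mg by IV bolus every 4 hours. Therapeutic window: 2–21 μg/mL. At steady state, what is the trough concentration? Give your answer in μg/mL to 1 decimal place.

The dosing interval is 2 half-lives, so f = 2^(−2) = 0.25.
Accumulation ratio R = 1/(1 − f) = 1/0.75 = 4/3.
Single-dose peak C₀ = D/Vd = 156/12 = 13 μg/mL.
Steady-state peak Cmax,ss = C₀·R = 13 × 4/3 ≈ 17.333 μg/mL.
Steady-state trough Cmin,ss = Cmax,ss·f ≈ 17.333 × 0.25 ≈ 4.333 μg/mL.
Trough 4.3 μg/mL vs MEC 2 μg/mL: adequate.

4.3 μg/mL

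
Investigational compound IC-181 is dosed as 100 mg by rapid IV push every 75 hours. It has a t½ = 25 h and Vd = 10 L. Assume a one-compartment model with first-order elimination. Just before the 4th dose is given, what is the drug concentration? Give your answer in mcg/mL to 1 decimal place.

1.4 mcg/mL

f = (1/2)^(τ/t½) = (1/2)^(75/25) ≈ 0.1250.
C₀ = D/Vd = 100/10 ≈ 10.000 mcg/mL.
Before the 4th dose, 3 doses have been given. Superposition: Cmin = C₀·(f + f² + … + f^3).
≈ 10.000 × (0.1250 + 0.0156 + 0.0020) ≈ 10.000 × 0.1426 ≈ 1.426 mcg/mL.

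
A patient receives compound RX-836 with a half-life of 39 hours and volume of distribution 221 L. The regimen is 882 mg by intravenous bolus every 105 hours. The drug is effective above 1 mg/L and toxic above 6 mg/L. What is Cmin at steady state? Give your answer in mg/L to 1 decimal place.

0.7 mg/L

Over one 105-h interval, 105/39 ≈ 2.6923 half-lives elapse, leaving f ≈ 0.1547 of each dose.
At steady state, accumulation factor R = 1/(1 − e^(−kτ)) ≈ 1.1830.
Each bolus raises the concentration by D/Vd = 882/221 ≈ 3.991 mg/L.
Steady-state peak Cmax,ss = C₀·R ≈ 3.991 × 1.1830 ≈ 4.721 mg/L.
One interval later, Cmin,ss = Cmax,ss·e^(−kτ) ≈ 4.721 × 0.1547 ≈ 0.730 mg/L.
Trough 0.7 mg/L vs MEC 1 mg/L: subtherapeutic.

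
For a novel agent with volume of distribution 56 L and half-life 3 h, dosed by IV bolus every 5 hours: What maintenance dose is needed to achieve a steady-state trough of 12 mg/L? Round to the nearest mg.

1461 mg

τ/t½ = 5/3 ≈ 1.6667, so f = (1/2)^(5/3) ≈ 0.314980.
Cmin,ss = (D/Vd)·f/(1−f), so D = Cmin,ss·Vd·(1−f)/f.
D = 12 × 56 × (1−f)/f ≈ 12 × 56 × 2.17480 ≈ 1461.47 mg.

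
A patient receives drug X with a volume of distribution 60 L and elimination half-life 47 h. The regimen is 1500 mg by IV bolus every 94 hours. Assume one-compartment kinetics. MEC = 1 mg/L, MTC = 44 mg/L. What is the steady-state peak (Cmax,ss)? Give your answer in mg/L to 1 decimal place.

The dosing interval is 2 half-lives, so f = 2^(−2) = 0.25.
Accumulation ratio R = 1/(1 − f) = 1/0.75 = 4/3.
Single-dose peak C₀ = D/Vd = 1500/60 = 25 mg/L.
Steady-state peak Cmax,ss = C₀·R = 25 × 4/3 ≈ 33.333 mg/L.
Peak 33.3 mg/L vs MTC 44 mg/L: below toxic threshold.

33.3 mg/L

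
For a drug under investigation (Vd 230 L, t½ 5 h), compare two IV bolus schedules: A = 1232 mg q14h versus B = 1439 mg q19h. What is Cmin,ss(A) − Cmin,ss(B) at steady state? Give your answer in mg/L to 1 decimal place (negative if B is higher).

Regimen A: f = (1/2)^(14/5) ≈ 0.1436; Cmin,ss = (1232/230)·f/(1−f) ≈ 0.898 mg/L.
Regimen B: f = (1/2)^(19/5) ≈ 0.0718; Cmin,ss = (1439/230)·f/(1−f) ≈ 0.484 mg/L.
Difference ≈ 0.898 − 0.484 ≈ 0.414 mg/L.

0.4 mg/L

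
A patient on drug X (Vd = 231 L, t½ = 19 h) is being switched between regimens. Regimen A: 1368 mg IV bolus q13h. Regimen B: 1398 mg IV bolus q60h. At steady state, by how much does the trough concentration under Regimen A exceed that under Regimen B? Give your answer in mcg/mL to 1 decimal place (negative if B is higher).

9.0 mcg/mL

Regimen A: f = (1/2)^(13/19) ≈ 0.6223; Cmin,ss = (1368/231)·f/(1−f) ≈ 9.757 mcg/mL.
Regimen B: f = (1/2)^(60/19) ≈ 0.1120; Cmin,ss = (1398/231)·f/(1−f) ≈ 0.763 mcg/mL.
Difference ≈ 9.757 − 0.763 ≈ 8.994 mcg/mL.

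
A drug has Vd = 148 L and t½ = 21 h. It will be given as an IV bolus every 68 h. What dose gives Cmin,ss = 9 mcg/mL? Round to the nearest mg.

11236 mg

τ/t½ = 68/21 ≈ 3.2381, so f = (1/2)^(68/21) ≈ 0.105983.
Cmin,ss = (D/Vd)·f/(1−f), so D = Cmin,ss·Vd·(1−f)/f.
D = 9 × 148 × (1−f)/f ≈ 9 × 148 × 8.43548 ≈ 11236.06 mg.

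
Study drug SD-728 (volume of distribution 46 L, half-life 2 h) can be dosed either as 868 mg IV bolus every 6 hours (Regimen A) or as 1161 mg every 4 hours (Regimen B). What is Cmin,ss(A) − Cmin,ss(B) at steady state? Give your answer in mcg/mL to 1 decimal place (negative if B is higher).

Regimen A: f = (1/2)^(6/2) ≈ 0.1250; Cmin,ss = (868/46)·f/(1−f) ≈ 2.696 mcg/mL.
Regimen B: f = (1/2)^(4/2) ≈ 0.2500; Cmin,ss = (1161/46)·f/(1−f) ≈ 8.413 mcg/mL.
Difference ≈ 2.696 − 8.413 ≈ -5.717 mcg/mL.

-5.7 mcg/mL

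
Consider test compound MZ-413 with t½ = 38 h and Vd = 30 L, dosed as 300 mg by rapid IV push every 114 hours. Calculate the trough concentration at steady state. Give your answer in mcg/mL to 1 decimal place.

The dosing interval is 3 half-lives, so f = 2^(−3) = 0.125.
Accumulation ratio R = 1/(1 − f) = 1/0.875 = 8/7.
Single-dose peak C₀ = D/Vd = 300/30 = 10 mcg/mL.
Steady-state peak Cmax,ss = C₀·R = 10 × 8/7 ≈ 11.429 mcg/mL.
Steady-state trough Cmin,ss = Cmax,ss·f ≈ 11.429 × 0.125 ≈ 1.429 mcg/mL.

1.4 mcg/mL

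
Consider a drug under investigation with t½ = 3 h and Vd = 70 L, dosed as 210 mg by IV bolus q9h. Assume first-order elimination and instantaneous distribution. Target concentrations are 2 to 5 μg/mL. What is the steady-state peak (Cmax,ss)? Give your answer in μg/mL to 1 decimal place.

τ = 9 h = 3 half-lives, so f = (1/2)^3 = 0.125.
At steady state, R = 1/(1 − 0.125) = 8/7.
Single-dose peak C₀ = D/Vd = 210/70 = 3 μg/mL.
Steady-state peak Cmax,ss = C₀·R = 3 × 8/7 ≈ 3.429 μg/mL.
Peak 3.4 μg/mL vs MTC 5 μg/mL: below toxic threshold.

3.4 μg/mL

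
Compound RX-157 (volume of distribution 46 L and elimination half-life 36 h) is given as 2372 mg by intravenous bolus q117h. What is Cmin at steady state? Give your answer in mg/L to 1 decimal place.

Over one 117-h interval, 117/36 ≈ 3.25 half-lives elapse, leaving f ≈ 0.1051 of each dose.
At steady state, accumulation factor R = 1/(1 − e^(−kτ)) ≈ 1.1174.
Single-dose peak C₀ = D/Vd = 2372/46 ≈ 51.565 mg/L.
Steady-state peak Cmax,ss = C₀·R ≈ 51.565 × 1.1174 ≈ 57.619 mg/L.
Steady-state trough Cmin,ss = Cmax,ss·f ≈ 57.619 × 0.1051 ≈ 6.056 mg/L.

6.1 mg/L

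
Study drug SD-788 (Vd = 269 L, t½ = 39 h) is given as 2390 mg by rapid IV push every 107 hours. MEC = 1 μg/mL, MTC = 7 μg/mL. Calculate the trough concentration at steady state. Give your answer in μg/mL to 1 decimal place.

1.6 μg/mL

k = ln2/t½ = ln2/39 ≈ 0.017773 h⁻¹; fraction remaining f = e^(−kτ) = e^(−0.017773×107) ≈ 0.1493.
Single-dose peak C₀ = D/Vd = 2390/269 ≈ 8.885 μg/mL.
Steady-state trough Cmin,ss = C₀·f/(1−f) ≈ 8.885 × 0.1493/0.8507 ≈ 1.559 μg/mL.
Trough 1.6 μg/mL vs MEC 1 μg/mL: adequate.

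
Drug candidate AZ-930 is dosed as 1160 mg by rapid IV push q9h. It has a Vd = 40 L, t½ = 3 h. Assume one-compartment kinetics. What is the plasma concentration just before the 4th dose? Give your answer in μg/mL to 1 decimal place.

f = (1/2)^(τ/t½) = (1/2)^(9/3) ≈ 0.1250.
C₀ = D/Vd = 1160/40 ≈ 29.000 μg/mL.
Before the 4th dose, 3 doses have been given. Superposition: Cmin = C₀·(f + f² + … + f^3).
≈ 29.000 × (0.1250 + 0.0156 + 0.0020) ≈ 29.000 × 0.1426 ≈ 4.135 μg/mL.

4.1 μg/mL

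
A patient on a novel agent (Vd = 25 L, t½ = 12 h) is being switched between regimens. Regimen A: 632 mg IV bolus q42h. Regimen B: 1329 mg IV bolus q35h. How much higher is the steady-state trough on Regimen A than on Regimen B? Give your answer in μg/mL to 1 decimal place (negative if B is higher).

-5.7 μg/mL

Regimen A: f = (1/2)^(42/12) ≈ 0.0884; Cmin,ss = (632/25)·f/(1−f) ≈ 2.451 μg/mL.
Regimen B: f = (1/2)^(35/12) ≈ 0.1324; Cmin,ss = (1329/25)·f/(1−f) ≈ 8.112 μg/mL.
Difference ≈ 2.451 − 8.112 ≈ -5.661 μg/mL.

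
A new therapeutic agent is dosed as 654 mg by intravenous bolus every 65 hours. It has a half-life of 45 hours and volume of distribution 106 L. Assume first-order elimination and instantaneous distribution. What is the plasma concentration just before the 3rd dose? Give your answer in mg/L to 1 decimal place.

f = (1/2)^(τ/t½) = (1/2)^(65/45) ≈ 0.3674.
C₀ = D/Vd = 654/106 ≈ 6.170 mg/L.
Before the 3rd dose, 2 doses have been given. Superposition: Cmin = C₀·(f + f²).
≈ 6.170 × (0.3674 + 0.1350) ≈ 6.170 × 0.5024 ≈ 3.100 mg/L.

3.1 mg/L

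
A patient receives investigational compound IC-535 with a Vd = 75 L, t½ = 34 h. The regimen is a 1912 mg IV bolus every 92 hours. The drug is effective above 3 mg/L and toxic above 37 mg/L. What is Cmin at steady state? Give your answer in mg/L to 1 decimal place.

4.6 mg/L

τ/t½ = 92/34 ≈ 2.7059, so fraction remaining f = (1/2)^(92/34) ≈ 0.1533.
At steady state, accumulation factor R = 1/(1 − e^(−kτ)) ≈ 1.1811.
Each bolus raises the concentration by D/Vd = 1912/75 ≈ 25.493 mg/L.
Steady-state peak Cmax,ss = C₀·R ≈ 25.493 × 1.1811 ≈ 30.110 mg/L.
One interval later, Cmin,ss = Cmax,ss·e^(−kτ) ≈ 30.110 × 0.1533 ≈ 4.616 mg/L.
Trough 4.6 mg/L vs MEC 3 mg/L: adequate.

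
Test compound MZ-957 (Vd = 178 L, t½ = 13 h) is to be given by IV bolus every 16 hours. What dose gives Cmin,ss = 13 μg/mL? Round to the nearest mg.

3117 mg

τ/t½ = 16/13 ≈ 1.2308, so f = (1/2)^(16/13) ≈ 0.426090.
Cmin,ss = (D/Vd)·f/(1−f), so D = Cmin,ss·Vd·(1−f)/f.
D = 13 × 178 × (1−f)/f ≈ 13 × 178 × 1.34692 ≈ 3116.77 mg.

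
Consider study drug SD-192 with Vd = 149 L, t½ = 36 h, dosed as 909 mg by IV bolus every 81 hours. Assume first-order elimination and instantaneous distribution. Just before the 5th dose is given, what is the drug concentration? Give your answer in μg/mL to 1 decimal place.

f = (1/2)^(τ/t½) = (1/2)^(81/36) ≈ 0.2102.
C₀ = D/Vd = 909/149 ≈ 6.101 μg/mL.
Before the 5th dose, 4 doses have been given. Superposition: Cmin = C₀·(f + f² + … + f^4).
≈ 6.101 × (0.2102 + 0.0442 + 0.0093 + 0.0020) ≈ 6.101 × 0.2657 ≈ 1.621 μg/mL.

1.6 μg/mL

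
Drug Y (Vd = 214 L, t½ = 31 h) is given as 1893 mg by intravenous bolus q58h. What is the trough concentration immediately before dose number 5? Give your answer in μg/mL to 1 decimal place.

f = (1/2)^(τ/t½) = (1/2)^(58/31) ≈ 0.2734.
C₀ = D/Vd = 1893/214 ≈ 8.846 μg/mL.
Before the 5th dose, 4 doses have been given. Superposition: Cmin = C₀·(f + f² + … + f^4).
≈ 8.846 × (0.2734 + 0.0747 + 0.0204 + 0.0056) ≈ 8.846 × 0.3741 ≈ 3.309 μg/mL.

3.3 μg/mL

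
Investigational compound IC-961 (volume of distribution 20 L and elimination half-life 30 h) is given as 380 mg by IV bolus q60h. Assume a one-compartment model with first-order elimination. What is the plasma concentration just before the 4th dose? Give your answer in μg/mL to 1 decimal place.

6.2 μg/mL

f = (1/2)^(τ/t½) = (1/2)^(60/30) ≈ 0.2500.
C₀ = D/Vd = 380/20 ≈ 19.000 μg/mL.
Before the 4th dose, 3 doses have been given. Superposition: Cmin = C₀·(f + f² + … + f^3).
≈ 19.000 × (0.2500 + 0.0625 + 0.0156) ≈ 19.000 × 0.3281 ≈ 6.234 μg/mL.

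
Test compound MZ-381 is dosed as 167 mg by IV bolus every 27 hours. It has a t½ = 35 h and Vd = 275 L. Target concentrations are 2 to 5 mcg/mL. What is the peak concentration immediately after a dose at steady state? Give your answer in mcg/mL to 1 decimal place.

1.5 mcg/mL

k = ln2/t½ = ln2/35 ≈ 0.019804 h⁻¹; fraction remaining f = e^(−kτ) = e^(−0.019804×27) ≈ 0.5858.
At steady state, accumulation factor R = 1/(1 − e^(−kτ)) ≈ 2.4143.
Each bolus raises the concentration by D/Vd = 167/275 ≈ 0.607 mcg/mL.
Steady-state peak Cmax,ss = C₀·R ≈ 0.607 × 2.4143 ≈ 1.465 mcg/mL.
Peak 1.5 mcg/mL vs MTC 5 mcg/mL: below toxic threshold.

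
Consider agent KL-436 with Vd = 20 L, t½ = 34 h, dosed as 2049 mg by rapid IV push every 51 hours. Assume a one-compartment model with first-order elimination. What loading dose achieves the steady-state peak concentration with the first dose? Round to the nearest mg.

3170 mg

f = (1/2)^(51/34) ≈ 0.353553; accumulation ratio R = 1/(1−f) ≈ 1.54692.
Loading dose to hit Cmax,ss on first dose: D_load = D_maint·R ≈ 2049 × 1.54692 ≈ 3169.64 mg.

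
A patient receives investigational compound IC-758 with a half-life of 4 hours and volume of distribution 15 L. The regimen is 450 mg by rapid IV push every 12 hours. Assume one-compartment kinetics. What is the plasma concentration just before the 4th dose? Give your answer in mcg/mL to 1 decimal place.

f = (1/2)^(τ/t½) = (1/2)^(12/4) ≈ 0.1250.
C₀ = D/Vd = 450/15 ≈ 30.000 mcg/mL.
Before the 4th dose, 3 doses have been given. Superposition: Cmin = C₀·(f + f² + … + f^3).
≈ 30.000 × (0.1250 + 0.0156 + 0.0020) ≈ 30.000 × 0.1426 ≈ 4.278 mcg/mL.

4.3 mcg/mL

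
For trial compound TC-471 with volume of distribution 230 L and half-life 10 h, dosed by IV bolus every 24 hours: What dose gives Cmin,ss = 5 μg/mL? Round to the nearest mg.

4920 mg

τ/t½ = 24/10 ≈ 2.4, so f = (1/2)^(24/10) ≈ 0.189465.
Cmin,ss = (D/Vd)·f/(1−f), so D = Cmin,ss·Vd·(1−f)/f.
D = 5 × 230 × (1−f)/f ≈ 5 × 230 × 4.27802 ≈ 4919.72 mg.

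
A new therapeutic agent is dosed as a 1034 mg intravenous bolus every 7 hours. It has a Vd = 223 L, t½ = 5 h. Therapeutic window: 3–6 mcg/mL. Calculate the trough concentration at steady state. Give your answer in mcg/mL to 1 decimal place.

τ/t½ = 7/5 ≈ 1.4, so fraction remaining f = (1/2)^(7/5) ≈ 0.3789.
Each bolus raises the concentration by D/Vd = 1034/223 ≈ 4.637 mcg/mL.
Steady-state trough Cmin,ss = C₀·f/(1−f) ≈ 4.637 × 0.3789/0.6211 ≈ 2.829 mcg/mL.
Trough 2.8 mcg/mL vs MEC 3 mcg/mL: subtherapeutic.

2.8 mcg/mL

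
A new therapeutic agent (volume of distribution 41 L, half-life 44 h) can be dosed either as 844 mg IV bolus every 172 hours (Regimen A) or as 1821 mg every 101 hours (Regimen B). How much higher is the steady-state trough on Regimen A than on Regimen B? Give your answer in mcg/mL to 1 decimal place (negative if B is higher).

Regimen A: f = (1/2)^(172/44) ≈ 0.0666; Cmin,ss = (844/41)·f/(1−f) ≈ 1.469 mcg/mL.
Regimen B: f = (1/2)^(101/44) ≈ 0.2037; Cmin,ss = (1821/41)·f/(1−f) ≈ 11.362 mcg/mL.
Difference ≈ 1.469 − 11.362 ≈ -9.893 mcg/mL.

-9.9 mcg/mL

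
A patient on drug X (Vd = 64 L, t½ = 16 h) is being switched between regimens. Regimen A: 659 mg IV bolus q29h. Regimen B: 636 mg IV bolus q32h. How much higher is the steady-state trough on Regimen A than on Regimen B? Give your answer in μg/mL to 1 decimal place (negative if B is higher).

Regimen A: f = (1/2)^(29/16) ≈ 0.2847; Cmin,ss = (659/64)·f/(1−f) ≈ 4.098 μg/mL.
Regimen B: f = (1/2)^(32/16) ≈ 0.2500; Cmin,ss = (636/64)·f/(1−f) ≈ 3.312 μg/mL.
Difference ≈ 4.098 − 3.312 ≈ 0.786 μg/mL.

0.8 μg/mL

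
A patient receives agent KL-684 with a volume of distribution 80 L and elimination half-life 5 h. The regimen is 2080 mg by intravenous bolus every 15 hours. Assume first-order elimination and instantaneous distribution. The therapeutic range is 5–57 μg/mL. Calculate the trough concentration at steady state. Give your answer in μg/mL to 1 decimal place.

The dosing interval is 3 half-lives, so f = 2^(−3) = 0.125.
Accumulation ratio R = 1/(1 − f) = 1/0.875 = 8/7.
Single-dose peak C₀ = D/Vd = 2080/80 = 26 μg/mL.
Steady-state peak Cmax,ss = C₀·R = 26 × 8/7 ≈ 29.714 μg/mL.
Steady-state trough Cmin,ss = Cmax,ss·f ≈ 29.714 × 0.125 ≈ 3.714 μg/mL.
Trough 3.7 μg/mL vs MEC 5 μg/mL: subtherapeutic.

3.7 μg/mL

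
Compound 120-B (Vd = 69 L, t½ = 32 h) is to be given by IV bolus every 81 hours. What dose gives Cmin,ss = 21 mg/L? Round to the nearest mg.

τ/t½ = 81/32 ≈ 2.5312, so f = (1/2)^(81/32) ≈ 0.172989.
Cmin,ss = (D/Vd)·f/(1−f), so D = Cmin,ss·Vd·(1−f)/f.
D = 21 × 69 × (1−f)/f ≈ 21 × 69 × 4.78071 ≈ 6927.25 mg.

6927 mg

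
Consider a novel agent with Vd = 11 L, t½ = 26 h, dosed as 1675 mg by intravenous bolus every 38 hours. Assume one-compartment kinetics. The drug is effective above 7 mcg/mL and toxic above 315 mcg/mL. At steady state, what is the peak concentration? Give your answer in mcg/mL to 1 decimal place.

τ/t½ = 38/26 ≈ 1.4615, so fraction remaining f = (1/2)^(38/26) ≈ 0.3631.
Accumulation ratio R = 1/(1 − f) ≈ 1/0.6369 ≈ 1.5701.
Each bolus raises the concentration by D/Vd = 1675/11 ≈ 152.273 mcg/mL.
Cmax,ss = C₀/(1 − f) ≈ 152.273/0.6369 ≈ 239.085 mcg/mL.
Peak 239.1 mcg/mL vs MTC 315 mcg/mL: below toxic threshold.

239.1 mcg/mL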